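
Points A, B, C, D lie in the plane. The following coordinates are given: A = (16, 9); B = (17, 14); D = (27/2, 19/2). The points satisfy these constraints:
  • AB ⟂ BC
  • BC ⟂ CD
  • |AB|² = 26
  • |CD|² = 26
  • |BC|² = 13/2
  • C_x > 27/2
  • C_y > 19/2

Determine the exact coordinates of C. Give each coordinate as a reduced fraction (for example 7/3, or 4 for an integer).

1. C_x = 29/2  [[AB ⟂ BC ⇒ 1x+5y-87=0] ∩ [|C−(27/2, 19/2)|²=26]]
2. C_y = 29/2  [[AB ⟂ BC ⇒ 1x+5y-87=0] ∩ [|C−(27/2, 19/2)|²=26]]
   so C = (29/2, 29/2)

C = (29/2, 29/2)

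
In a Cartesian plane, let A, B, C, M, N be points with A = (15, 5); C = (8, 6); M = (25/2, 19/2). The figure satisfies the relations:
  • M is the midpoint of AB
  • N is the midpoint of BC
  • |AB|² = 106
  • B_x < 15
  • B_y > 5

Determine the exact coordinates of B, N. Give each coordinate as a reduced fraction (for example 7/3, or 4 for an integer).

B = (10, 14)
N = (9, 10)

1. B_x = 10  [B = 2·M−A = 2·(25/2, 19/2)−(15, 5)]
2. B_y = 14  [B = 2·M−A = 2·(25/2, 19/2)−(15, 5)]
   so B = (10, 14)
3. N_x = 9  [2·N = B+C = (10, 14)+(8, 6)]
4. N_y = 10  [2·N = B+C = (10, 14)+(8, 6)]
   so N = (9, 10)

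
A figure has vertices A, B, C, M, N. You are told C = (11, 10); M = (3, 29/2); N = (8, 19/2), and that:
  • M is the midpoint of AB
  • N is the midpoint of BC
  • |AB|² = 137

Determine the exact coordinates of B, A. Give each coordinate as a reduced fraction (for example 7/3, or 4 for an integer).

1. B_x = 5  [B = 2·N−C = 2·(8, 19/2)−(11, 10)]
2. B_y = 9  [B = 2·N−C = 2·(8, 19/2)−(11, 10)]
   so B = (5, 9)
3. A_x = 1  [A = 2·M−B = 2·(3, 29/2)−(5, 9)]
4. A_y = 20  [A = 2·M−B = 2·(3, 29/2)−(5, 9)]
   so A = (1, 20)

B = (5, 9)
A = (1, 20)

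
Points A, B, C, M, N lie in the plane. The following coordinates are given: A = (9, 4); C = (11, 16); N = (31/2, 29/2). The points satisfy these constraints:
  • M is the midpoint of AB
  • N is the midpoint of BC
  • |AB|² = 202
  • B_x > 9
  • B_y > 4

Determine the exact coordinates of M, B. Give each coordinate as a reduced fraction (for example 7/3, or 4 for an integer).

1. B_x = 20  [B = 2·N−C = 2·(31/2, 29/2)−(11, 16)]
2. B_y = 13  [B = 2·N−C = 2·(31/2, 29/2)−(11, 16)]
   so B = (20, 13)
3. M_x = 29/2  [2·M = A+B = (9, 4)+(20, 13)]
4. M_y = 17/2  [2·M = A+B = (9, 4)+(20, 13)]
   so M = (29/2, 17/2)

M = (29/2, 17/2)
B = (20, 13)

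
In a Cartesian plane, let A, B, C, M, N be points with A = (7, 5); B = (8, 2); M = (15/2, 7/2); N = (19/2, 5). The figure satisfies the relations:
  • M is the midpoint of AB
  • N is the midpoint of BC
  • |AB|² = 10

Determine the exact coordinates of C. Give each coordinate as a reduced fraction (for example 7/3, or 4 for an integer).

1. C_x = 11  [C = 2·N−B = 2·(19/2, 5)−(8, 2)]
2. C_y = 8  [C = 2·N−B = 2·(19/2, 5)−(8, 2)]
   so C = (11, 8)

C = (11, 8)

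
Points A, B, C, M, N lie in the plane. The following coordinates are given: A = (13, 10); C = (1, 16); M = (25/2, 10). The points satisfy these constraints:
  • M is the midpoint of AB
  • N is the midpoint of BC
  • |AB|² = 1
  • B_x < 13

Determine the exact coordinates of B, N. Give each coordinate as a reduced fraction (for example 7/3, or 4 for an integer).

B = (12, 10)
N = (13/2, 13)

1. B_x = 12  [B = 2·M−A = 2·(25/2, 10)−(13, 10)]
2. B_y = 10  [B = 2·M−A = 2·(25/2, 10)−(13, 10)]
   so B = (12, 10)
3. N_x = 13/2  [2·N = B+C = (12, 10)+(1, 16)]
4. N_y = 13  [2·N = B+C = (12, 10)+(1, 16)]
   so N = (13/2, 13)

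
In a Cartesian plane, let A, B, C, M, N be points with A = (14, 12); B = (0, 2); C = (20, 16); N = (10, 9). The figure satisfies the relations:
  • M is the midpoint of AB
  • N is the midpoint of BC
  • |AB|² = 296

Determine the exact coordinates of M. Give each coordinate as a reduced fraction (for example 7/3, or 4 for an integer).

1. M_x = 7  [2·M = A+B = (14, 12)+(0, 2)]
2. M_y = 7  [2·M = A+B = (14, 12)+(0, 2)]
   so M = (7, 7)

M = (7, 7)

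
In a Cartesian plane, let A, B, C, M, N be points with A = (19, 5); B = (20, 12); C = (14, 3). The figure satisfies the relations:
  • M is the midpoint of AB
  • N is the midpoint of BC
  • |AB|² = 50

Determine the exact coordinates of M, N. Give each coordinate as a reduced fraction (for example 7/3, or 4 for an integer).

M = (39/2, 17/2)
N = (17, 15/2)

1. M_x = 39/2  [2·M = A+B = (19, 5)+(20, 12)]
2. M_y = 17/2  [2·M = A+B = (19, 5)+(20, 12)]
   so M = (39/2, 17/2)
3. N_x = 17  [2·N = B+C = (20, 12)+(14, 3)]
4. N_y = 15/2  [2·N = B+C = (20, 12)+(14, 3)]
   so N = (17, 15/2)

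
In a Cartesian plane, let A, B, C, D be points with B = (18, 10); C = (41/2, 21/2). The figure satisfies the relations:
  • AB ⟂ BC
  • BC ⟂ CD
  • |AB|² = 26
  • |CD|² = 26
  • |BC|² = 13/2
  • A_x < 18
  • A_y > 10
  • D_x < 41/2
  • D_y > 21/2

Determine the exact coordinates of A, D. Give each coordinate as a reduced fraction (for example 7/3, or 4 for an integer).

1. A_x = 17  [[AB ⟂ BC ⇒ -5/2x-1/2y+50=0] ∩ [|A−(18, 10)|²=26]]
2. A_y = 15  [[AB ⟂ BC ⇒ -5/2x-1/2y+50=0] ∩ [|A−(18, 10)|²=26]]
   so A = (17, 15)
3. D_x = 39/2  [[BC ⟂ CD ⇒ 5/2x+1/2y-113/2=0] ∩ [|D−(41/2, 21/2)|²=26]]
4. D_y = 31/2  [[BC ⟂ CD ⇒ 5/2x+1/2y-113/2=0] ∩ [|D−(41/2, 21/2)|²=26]]
   so D = (39/2, 31/2)

A = (17, 15)
D = (39/2, 31/2)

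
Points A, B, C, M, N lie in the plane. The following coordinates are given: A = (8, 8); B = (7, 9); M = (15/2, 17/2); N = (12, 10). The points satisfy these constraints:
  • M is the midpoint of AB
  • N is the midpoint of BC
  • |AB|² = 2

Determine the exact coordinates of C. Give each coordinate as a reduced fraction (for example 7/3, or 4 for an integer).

1. C_x = 17  [C = 2·N−B = 2·(12, 10)−(7, 9)]
2. C_y = 11  [C = 2·N−B = 2·(12, 10)−(7, 9)]
   so C = (17, 11)

C = (17, 11)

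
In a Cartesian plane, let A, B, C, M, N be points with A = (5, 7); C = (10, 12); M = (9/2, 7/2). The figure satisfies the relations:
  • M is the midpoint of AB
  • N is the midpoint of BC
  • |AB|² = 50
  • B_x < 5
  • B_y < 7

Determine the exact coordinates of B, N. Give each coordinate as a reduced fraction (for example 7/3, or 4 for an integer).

1. B_x = 4  [B = 2·M−A = 2·(9/2, 7/2)−(5, 7)]
2. B_y = 0  [B = 2·M−A = 2·(9/2, 7/2)−(5, 7)]
   so B = (4, 0)
3. N_x = 7  [2·N = B+C = (4, 0)+(10, 12)]
4. N_y = 6  [2·N = B+C = (4, 0)+(10, 12)]
   so N = (7, 6)

B = (4, 0)
N = (7, 6)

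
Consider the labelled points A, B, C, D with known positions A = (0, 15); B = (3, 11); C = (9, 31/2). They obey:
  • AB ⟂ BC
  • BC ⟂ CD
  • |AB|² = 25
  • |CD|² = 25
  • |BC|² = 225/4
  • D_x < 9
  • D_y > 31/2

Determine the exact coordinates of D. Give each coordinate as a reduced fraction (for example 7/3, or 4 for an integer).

D = (6, 39/2)

1. D_x = 6  [[BC ⟂ CD ⇒ 6x+9/2y-495/4=0] ∩ [|D−(9, 31/2)|²=25]]
2. D_y = 39/2  [[BC ⟂ CD ⇒ 6x+9/2y-495/4=0] ∩ [|D−(9, 31/2)|²=25]]
   so D = (6, 39/2)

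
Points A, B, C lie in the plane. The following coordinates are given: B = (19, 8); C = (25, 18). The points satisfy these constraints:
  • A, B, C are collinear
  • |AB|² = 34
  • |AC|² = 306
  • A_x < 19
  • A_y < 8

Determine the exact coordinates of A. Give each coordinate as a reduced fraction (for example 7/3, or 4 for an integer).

1. A_x = 16  [[A, B, C are collinear ⇒ -10x+6y+142=0] ∩ [|A−(19, 8)|²=34]]
2. A_y = 3  [[A, B, C are collinear ⇒ -10x+6y+142=0] ∩ [|A−(19, 8)|²=34]]
   so A = (16, 3)

A = (16, 3)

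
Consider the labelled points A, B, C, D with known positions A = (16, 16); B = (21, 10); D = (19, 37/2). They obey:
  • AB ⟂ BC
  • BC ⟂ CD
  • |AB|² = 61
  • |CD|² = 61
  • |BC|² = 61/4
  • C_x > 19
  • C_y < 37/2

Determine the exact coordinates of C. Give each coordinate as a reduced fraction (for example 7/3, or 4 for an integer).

C = (24, 25/2)

1. C_x = 24  [[AB ⟂ BC ⇒ 5x-6y-45=0] ∩ [|C−(19, 37/2)|²=61]]
2. C_y = 25/2  [[AB ⟂ BC ⇒ 5x-6y-45=0] ∩ [|C−(19, 37/2)|²=61]]
   so C = (24, 25/2)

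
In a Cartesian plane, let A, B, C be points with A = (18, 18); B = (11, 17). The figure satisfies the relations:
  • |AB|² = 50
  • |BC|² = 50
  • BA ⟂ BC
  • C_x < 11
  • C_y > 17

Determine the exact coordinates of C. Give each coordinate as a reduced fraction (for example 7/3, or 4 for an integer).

1. C_x = 10  [[BA ⟂ BC ⇒ 7x+1y-94=0] ∩ [|C−(11, 17)|²=50]]
2. C_y = 24  [[BA ⟂ BC ⇒ 7x+1y-94=0] ∩ [|C−(11, 17)|²=50]]
   so C = (10, 24)

C = (10, 24)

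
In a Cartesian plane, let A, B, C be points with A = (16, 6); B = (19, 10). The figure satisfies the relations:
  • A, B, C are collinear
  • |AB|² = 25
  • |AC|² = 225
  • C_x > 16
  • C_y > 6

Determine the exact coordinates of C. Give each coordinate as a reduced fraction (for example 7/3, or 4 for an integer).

C = (25, 18)

1. C_x = 25  [[A, B, C are collinear ⇒ -4x+3y+46=0] ∩ [|C−(16, 6)|²=225]]
2. C_y = 18  [[A, B, C are collinear ⇒ -4x+3y+46=0] ∩ [|C−(16, 6)|²=225]]
   so C = (25, 18)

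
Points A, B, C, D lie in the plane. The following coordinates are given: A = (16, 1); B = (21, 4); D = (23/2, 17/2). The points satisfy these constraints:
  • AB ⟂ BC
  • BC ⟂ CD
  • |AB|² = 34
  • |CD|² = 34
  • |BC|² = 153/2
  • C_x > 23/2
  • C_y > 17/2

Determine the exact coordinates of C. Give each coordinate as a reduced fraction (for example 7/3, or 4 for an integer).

C = (33/2, 23/2)

1. C_x = 33/2  [[AB ⟂ BC ⇒ 5x+3y-117=0] ∩ [|C−(23/2, 17/2)|²=34]]
2. C_y = 23/2  [[AB ⟂ BC ⇒ 5x+3y-117=0] ∩ [|C−(23/2, 17/2)|²=34]]
   so C = (33/2, 23/2)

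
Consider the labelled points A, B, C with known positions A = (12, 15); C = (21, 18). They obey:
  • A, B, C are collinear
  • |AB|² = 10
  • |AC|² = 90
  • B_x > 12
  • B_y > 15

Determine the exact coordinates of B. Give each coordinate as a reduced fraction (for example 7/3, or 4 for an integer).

1. B_x = 15  [[A, B, C are collinear ⇒ 3x-9y+99=0] ∩ [|B−(12, 15)|²=10]]
2. B_y = 16  [[A, B, C are collinear ⇒ 3x-9y+99=0] ∩ [|B−(12, 15)|²=10]]
   so B = (15, 16)

B = (15, 16)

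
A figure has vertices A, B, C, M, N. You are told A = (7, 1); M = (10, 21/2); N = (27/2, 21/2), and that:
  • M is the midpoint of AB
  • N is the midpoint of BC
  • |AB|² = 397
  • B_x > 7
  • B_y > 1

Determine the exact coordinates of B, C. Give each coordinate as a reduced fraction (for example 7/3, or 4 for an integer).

1. B_x = 13  [B = 2·M−A = 2·(10, 21/2)−(7, 1)]
2. B_y = 20  [B = 2·M−A = 2·(10, 21/2)−(7, 1)]
   so B = (13, 20)
3. C_x = 14  [C = 2·N−B = 2·(27/2, 21/2)−(13, 20)]
4. C_y = 1  [C = 2·N−B = 2·(27/2, 21/2)−(13, 20)]
   so C = (14, 1)

B = (13, 20)
C = (14, 1)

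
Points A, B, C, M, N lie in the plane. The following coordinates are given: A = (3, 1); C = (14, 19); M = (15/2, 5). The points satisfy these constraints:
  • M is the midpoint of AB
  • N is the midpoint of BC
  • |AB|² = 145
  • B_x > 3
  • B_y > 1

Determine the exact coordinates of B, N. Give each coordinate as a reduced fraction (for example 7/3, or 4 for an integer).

B = (12, 9)
N = (13, 14)

1. B_x = 12  [B = 2·M−A = 2·(15/2, 5)−(3, 1)]
2. B_y = 9  [B = 2·M−A = 2·(15/2, 5)−(3, 1)]
   so B = (12, 9)
3. N_x = 13  [2·N = B+C = (12, 9)+(14, 19)]
4. N_y = 14  [2·N = B+C = (12, 9)+(14, 19)]
   so N = (13, 14)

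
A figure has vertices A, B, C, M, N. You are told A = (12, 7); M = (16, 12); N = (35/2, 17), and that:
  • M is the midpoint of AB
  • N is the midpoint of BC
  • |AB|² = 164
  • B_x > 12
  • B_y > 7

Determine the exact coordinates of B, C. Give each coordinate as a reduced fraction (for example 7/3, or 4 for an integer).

1. B_x = 20  [B = 2·M−A = 2·(16, 12)−(12, 7)]
2. B_y = 17  [B = 2·M−A = 2·(16, 12)−(12, 7)]
   so B = (20, 17)
3. C_x = 15  [C = 2·N−B = 2·(35/2, 17)−(20, 17)]
4. C_y = 17  [C = 2·N−B = 2·(35/2, 17)−(20, 17)]
   so C = (15, 17)

B = (20, 17)
C = (15, 17)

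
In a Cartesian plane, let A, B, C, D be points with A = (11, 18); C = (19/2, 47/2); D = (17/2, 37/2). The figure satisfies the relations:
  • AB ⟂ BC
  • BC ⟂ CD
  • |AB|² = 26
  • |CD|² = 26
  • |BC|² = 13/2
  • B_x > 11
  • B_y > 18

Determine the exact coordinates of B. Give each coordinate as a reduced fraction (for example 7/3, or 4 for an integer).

B = (12, 23)

1. B_x = 12  [[BC ⟂ CD ⇒ 1x+5y-127=0] ∩ [|B−(11, 18)|²=26]]
2. B_y = 23  [[BC ⟂ CD ⇒ 1x+5y-127=0] ∩ [|B−(11, 18)|²=26]]
   so B = (12, 23)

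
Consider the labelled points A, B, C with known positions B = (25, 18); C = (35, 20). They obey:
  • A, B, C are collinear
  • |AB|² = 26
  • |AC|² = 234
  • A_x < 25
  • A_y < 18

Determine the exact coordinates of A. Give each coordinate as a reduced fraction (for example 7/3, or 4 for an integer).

1. A_x = 20  [[A, B, C are collinear ⇒ -2x+10y-130=0] ∩ [|A−(25, 18)|²=26]]
2. A_y = 17  [[A, B, C are collinear ⇒ -2x+10y-130=0] ∩ [|A−(25, 18)|²=26]]
   so A = (20, 17)

A = (20, 17)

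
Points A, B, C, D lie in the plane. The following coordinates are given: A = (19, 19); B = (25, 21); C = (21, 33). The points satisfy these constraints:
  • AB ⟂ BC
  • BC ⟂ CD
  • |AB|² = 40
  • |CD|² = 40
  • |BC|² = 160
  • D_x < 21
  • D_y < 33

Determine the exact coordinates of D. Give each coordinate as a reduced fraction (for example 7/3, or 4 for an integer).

1. D_x = 15  [[BC ⟂ CD ⇒ -4x+12y-312=0] ∩ [|D−(21, 33)|²=40]]
2. D_y = 31  [[BC ⟂ CD ⇒ -4x+12y-312=0] ∩ [|D−(21, 33)|²=40]]
   so D = (15, 31)

D = (15, 31)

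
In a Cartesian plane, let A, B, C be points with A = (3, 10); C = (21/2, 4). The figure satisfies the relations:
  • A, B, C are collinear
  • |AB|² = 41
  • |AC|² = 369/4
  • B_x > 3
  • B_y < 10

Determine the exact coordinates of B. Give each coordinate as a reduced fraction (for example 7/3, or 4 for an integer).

B = (8, 6)

1. B_x = 8  [[A, B, C are collinear ⇒ -6x-15/2y+93=0] ∩ [|B−(3, 10)|²=41]]
2. B_y = 6  [[A, B, C are collinear ⇒ -6x-15/2y+93=0] ∩ [|B−(3, 10)|²=41]]
   so B = (8, 6)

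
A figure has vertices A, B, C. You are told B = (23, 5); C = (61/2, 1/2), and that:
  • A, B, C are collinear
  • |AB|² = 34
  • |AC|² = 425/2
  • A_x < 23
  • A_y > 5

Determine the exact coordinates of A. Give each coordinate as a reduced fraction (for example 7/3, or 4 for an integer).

A = (18, 8)

1. A_x = 18  [[A, B, C are collinear ⇒ 9/2x+15/2y-141=0] ∩ [|A−(23, 5)|²=34]]
2. A_y = 8  [[A, B, C are collinear ⇒ 9/2x+15/2y-141=0] ∩ [|A−(23, 5)|²=34]]
   so A = (18, 8)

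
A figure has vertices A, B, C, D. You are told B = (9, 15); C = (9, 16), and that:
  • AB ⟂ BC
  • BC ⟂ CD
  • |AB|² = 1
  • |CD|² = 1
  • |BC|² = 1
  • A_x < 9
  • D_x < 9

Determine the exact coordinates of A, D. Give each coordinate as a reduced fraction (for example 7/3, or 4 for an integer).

A = (8, 15)
D = (8, 16)

1. A_x = 8  [[AB ⟂ BC ⇒ -1y+15=0] ∩ [|A−(9, 15)|²=1]]
2. A_y = 15  [[AB ⟂ BC ⇒ -1y+15=0] ∩ [|A−(9, 15)|²=1]]
   so A = (8, 15)
3. D_x = 8  [[BC ⟂ CD ⇒ 1y-16=0] ∩ [|D−(9, 16)|²=1]]
4. D_y = 16  [[BC ⟂ CD ⇒ 1y-16=0] ∩ [|D−(9, 16)|²=1]]
   so D = (8, 16)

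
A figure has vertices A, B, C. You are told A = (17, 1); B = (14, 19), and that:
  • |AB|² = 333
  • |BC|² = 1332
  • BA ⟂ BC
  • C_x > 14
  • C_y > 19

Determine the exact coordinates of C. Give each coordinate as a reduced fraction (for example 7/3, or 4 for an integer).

1. C_x = 50  [[BA ⟂ BC ⇒ 3x-18y+300=0] ∩ [|C−(14, 19)|²=1332]]
2. C_y = 25  [[BA ⟂ BC ⇒ 3x-18y+300=0] ∩ [|C−(14, 19)|²=1332]]
   so C = (50, 25)

C = (50, 25)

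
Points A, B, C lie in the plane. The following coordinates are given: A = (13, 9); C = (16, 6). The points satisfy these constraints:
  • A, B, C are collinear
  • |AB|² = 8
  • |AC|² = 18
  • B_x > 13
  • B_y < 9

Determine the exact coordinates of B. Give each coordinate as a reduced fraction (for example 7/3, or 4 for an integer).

1. B_x = 15  [[A, B, C are collinear ⇒ -3x-3y+66=0] ∩ [|B−(13, 9)|²=8]]
2. B_y = 7  [[A, B, C are collinear ⇒ -3x-3y+66=0] ∩ [|B−(13, 9)|²=8]]
   so B = (15, 7)

B = (15, 7)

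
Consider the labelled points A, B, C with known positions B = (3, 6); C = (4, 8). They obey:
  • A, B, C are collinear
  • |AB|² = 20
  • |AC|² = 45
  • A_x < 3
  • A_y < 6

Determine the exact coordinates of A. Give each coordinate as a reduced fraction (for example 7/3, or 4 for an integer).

A = (1, 2)

1. A_x = 1  [[A, B, C are collinear ⇒ -2x+1y=0] ∩ [|A−(3, 6)|²=20]]
2. A_y = 2  [[A, B, C are collinear ⇒ -2x+1y=0] ∩ [|A−(3, 6)|²=20]]
   so A = (1, 2)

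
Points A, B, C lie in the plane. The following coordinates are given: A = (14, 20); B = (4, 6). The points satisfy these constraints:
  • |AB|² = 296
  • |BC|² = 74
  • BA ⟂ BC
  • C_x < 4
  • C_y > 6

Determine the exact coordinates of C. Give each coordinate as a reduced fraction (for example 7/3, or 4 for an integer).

C = (-3, 11)

1. C_x = -3  [[BA ⟂ BC ⇒ 10x+14y-124=0] ∩ [|C−(4, 6)|²=74]]
2. C_y = 11  [[BA ⟂ BC ⇒ 10x+14y-124=0] ∩ [|C−(4, 6)|²=74]]
   so C = (-3, 11)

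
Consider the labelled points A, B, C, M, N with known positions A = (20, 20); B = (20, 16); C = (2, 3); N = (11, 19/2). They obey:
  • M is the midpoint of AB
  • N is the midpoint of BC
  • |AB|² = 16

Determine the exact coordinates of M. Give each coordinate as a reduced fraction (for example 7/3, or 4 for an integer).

M = (20, 18)

1. M_x = 20  [2·M = A+B = (20, 20)+(20, 16)]
2. M_y = 18  [2·M = A+B = (20, 20)+(20, 16)]
   so M = (20, 18)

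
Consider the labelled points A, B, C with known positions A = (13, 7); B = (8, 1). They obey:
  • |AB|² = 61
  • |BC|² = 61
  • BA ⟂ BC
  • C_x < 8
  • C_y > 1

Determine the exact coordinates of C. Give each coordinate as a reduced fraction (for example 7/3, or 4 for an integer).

1. C_x = 2  [[BA ⟂ BC ⇒ 5x+6y-46=0] ∩ [|C−(8, 1)|²=61]]
2. C_y = 6  [[BA ⟂ BC ⇒ 5x+6y-46=0] ∩ [|C−(8, 1)|²=61]]
   so C = (2, 6)

C = (2, 6)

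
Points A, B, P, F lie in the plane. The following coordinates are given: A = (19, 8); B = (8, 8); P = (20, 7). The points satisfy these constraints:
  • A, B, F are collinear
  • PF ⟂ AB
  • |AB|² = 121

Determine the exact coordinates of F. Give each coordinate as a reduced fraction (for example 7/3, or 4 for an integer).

F = (20, 8)

1. F_x = 20  [[A, B, F are collinear ⇒ -11y+88=0] ∩ [PF ⟂ AB ⇒ -11x+220=0]]
2. F_y = 8  [[A, B, F are collinear ⇒ -11y+88=0] ∩ [PF ⟂ AB ⇒ -11x+220=0]]
   so F = (20, 8)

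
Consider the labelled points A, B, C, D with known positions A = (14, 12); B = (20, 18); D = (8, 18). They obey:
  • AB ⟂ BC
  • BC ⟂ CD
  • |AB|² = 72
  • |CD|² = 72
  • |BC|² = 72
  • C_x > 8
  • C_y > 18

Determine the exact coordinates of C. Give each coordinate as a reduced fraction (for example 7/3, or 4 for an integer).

C = (14, 24)

1. C_x = 14  [[AB ⟂ BC ⇒ 6x+6y-228=0] ∩ [|C−(8, 18)|²=72]]
2. C_y = 24  [[AB ⟂ BC ⇒ 6x+6y-228=0] ∩ [|C−(8, 18)|²=72]]
   so C = (14, 24)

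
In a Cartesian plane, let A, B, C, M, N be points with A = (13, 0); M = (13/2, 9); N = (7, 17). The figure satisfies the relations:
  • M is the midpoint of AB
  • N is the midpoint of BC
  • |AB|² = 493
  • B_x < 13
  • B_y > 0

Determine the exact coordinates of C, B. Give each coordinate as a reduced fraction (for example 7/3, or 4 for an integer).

C = (14, 16)
B = (0, 18)

1. B_x = 0  [B = 2·M−A = 2·(13/2, 9)−(13, 0)]
2. B_y = 18  [B = 2·M−A = 2·(13/2, 9)−(13, 0)]
   so B = (0, 18)
3. C_x = 14  [C = 2·N−B = 2·(7, 17)−(0, 18)]
4. C_y = 16  [C = 2·N−B = 2·(7, 17)−(0, 18)]
   so C = (14, 16)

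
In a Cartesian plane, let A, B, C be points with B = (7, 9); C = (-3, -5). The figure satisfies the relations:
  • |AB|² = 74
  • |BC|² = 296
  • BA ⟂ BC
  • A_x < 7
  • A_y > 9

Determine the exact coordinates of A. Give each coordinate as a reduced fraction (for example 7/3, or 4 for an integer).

A = (0, 14)

1. A_x = 0  [[BA ⟂ BC ⇒ -10x-14y+196=0] ∩ [|A−(7, 9)|²=74]]
2. A_y = 14  [[BA ⟂ BC ⇒ -10x-14y+196=0] ∩ [|A−(7, 9)|²=74]]
   so A = (0, 14)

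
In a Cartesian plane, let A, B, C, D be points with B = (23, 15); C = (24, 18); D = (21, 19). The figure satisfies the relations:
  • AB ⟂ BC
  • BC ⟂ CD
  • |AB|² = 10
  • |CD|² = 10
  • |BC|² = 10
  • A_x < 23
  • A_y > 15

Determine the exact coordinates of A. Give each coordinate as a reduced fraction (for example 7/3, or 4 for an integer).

A = (20, 16)

1. A_x = 20  [[AB ⟂ BC ⇒ -1x-3y+68=0] ∩ [|A−(23, 15)|²=10]]
2. A_y = 16  [[AB ⟂ BC ⇒ -1x-3y+68=0] ∩ [|A−(23, 15)|²=10]]
   so A = (20, 16)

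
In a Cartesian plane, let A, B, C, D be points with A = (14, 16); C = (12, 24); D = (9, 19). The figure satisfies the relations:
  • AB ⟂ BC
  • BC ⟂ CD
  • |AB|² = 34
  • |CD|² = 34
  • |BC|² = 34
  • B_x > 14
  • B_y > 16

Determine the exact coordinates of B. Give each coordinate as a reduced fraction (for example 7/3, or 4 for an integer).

B = (17, 21)

1. B_x = 17  [[BC ⟂ CD ⇒ 3x+5y-156=0] ∩ [|B−(14, 16)|²=34]]
2. B_y = 21  [[BC ⟂ CD ⇒ 3x+5y-156=0] ∩ [|B−(14, 16)|²=34]]
   so B = (17, 21)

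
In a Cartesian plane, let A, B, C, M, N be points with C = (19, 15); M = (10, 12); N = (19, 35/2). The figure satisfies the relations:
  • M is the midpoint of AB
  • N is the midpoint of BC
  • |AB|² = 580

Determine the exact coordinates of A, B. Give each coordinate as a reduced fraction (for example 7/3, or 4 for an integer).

A = (1, 4)
B = (19, 20)

1. B_x = 19  [B = 2·N−C = 2·(19, 35/2)−(19, 15)]
2. B_y = 20  [B = 2·N−C = 2·(19, 35/2)−(19, 15)]
   so B = (19, 20)
3. A_x = 1  [A = 2·M−B = 2·(10, 12)−(19, 20)]
4. A_y = 4  [A = 2·M−B = 2·(10, 12)−(19, 20)]
   so A = (1, 4)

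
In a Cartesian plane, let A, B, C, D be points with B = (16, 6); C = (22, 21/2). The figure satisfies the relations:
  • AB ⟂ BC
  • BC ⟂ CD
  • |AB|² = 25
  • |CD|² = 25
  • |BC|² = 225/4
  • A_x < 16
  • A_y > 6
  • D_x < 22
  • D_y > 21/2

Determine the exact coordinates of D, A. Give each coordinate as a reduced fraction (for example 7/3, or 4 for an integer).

D = (19, 29/2)
A = (13, 10)

1. D_x = 19  [[BC ⟂ CD ⇒ 6x+9/2y-717/4=0] ∩ [|D−(22, 21/2)|²=25]]
2. D_y = 29/2  [[BC ⟂ CD ⇒ 6x+9/2y-717/4=0] ∩ [|D−(22, 21/2)|²=25]]
   so D = (19, 29/2)
3. A_x = 13  [[AB ⟂ BC ⇒ -6x-9/2y+123=0] ∩ [|A−(16, 6)|²=25]]
4. A_y = 10  [[AB ⟂ BC ⇒ -6x-9/2y+123=0] ∩ [|A−(16, 6)|²=25]]
   so A = (13, 10)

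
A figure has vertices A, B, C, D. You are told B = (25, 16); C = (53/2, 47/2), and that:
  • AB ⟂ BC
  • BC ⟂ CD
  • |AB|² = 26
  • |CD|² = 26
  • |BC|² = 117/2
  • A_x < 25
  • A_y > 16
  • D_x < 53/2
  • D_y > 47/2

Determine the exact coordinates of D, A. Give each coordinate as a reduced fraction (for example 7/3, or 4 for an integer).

D = (43/2, 49/2)
A = (20, 17)

1. D_x = 43/2  [[BC ⟂ CD ⇒ 3/2x+15/2y-216=0] ∩ [|D−(53/2, 47/2)|²=26]]
2. D_y = 49/2  [[BC ⟂ CD ⇒ 3/2x+15/2y-216=0] ∩ [|D−(53/2, 47/2)|²=26]]
   so D = (43/2, 49/2)
3. A_x = 20  [[AB ⟂ BC ⇒ -3/2x-15/2y+315/2=0] ∩ [|A−(25, 16)|²=26]]
4. A_y = 17  [[AB ⟂ BC ⇒ -3/2x-15/2y+315/2=0] ∩ [|A−(25, 16)|²=26]]
   so A = (20, 17)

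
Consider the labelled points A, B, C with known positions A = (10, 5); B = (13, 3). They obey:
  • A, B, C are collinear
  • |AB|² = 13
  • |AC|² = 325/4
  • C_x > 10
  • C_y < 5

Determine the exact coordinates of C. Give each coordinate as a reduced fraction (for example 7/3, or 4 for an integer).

1. C_x = 35/2  [[A, B, C are collinear ⇒ 2x+3y-35=0] ∩ [|C−(10, 5)|²=325/4]]
2. C_y = 0  [[A, B, C are collinear ⇒ 2x+3y-35=0] ∩ [|C−(10, 5)|²=325/4]]
   so C = (35/2, 0)

C = (35/2, 0)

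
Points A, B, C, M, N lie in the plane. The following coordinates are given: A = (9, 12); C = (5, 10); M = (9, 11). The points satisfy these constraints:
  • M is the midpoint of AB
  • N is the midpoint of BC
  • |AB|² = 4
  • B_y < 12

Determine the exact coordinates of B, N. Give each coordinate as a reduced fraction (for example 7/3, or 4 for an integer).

B = (9, 10)
N = (7, 10)

1. B_x = 9  [B = 2·M−A = 2·(9, 11)−(9, 12)]
2. B_y = 10  [B = 2·M−A = 2·(9, 11)−(9, 12)]
   so B = (9, 10)
3. N_x = 7  [2·N = B+C = (9, 10)+(5, 10)]
4. N_y = 10  [2·N = B+C = (9, 10)+(5, 10)]
   so N = (7, 10)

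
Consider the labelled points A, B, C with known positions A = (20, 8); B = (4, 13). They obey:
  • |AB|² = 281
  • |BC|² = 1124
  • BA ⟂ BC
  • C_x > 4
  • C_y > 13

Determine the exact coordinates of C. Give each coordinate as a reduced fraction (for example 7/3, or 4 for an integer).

C = (14, 45)

1. C_x = 14  [[BA ⟂ BC ⇒ 16x-5y+1=0] ∩ [|C−(4, 13)|²=1124]]
2. C_y = 45  [[BA ⟂ BC ⇒ 16x-5y+1=0] ∩ [|C−(4, 13)|²=1124]]
   so C = (14, 45)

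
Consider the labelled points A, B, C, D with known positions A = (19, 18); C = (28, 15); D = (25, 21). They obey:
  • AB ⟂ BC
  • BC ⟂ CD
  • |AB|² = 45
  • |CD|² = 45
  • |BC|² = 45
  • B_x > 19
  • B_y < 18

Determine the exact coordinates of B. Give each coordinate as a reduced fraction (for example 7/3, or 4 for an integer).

B = (22, 12)

1. B_x = 22  [[BC ⟂ CD ⇒ 3x-6y+6=0] ∩ [|B−(19, 18)|²=45]]
2. B_y = 12  [[BC ⟂ CD ⇒ 3x-6y+6=0] ∩ [|B−(19, 18)|²=45]]
   so B = (22, 12)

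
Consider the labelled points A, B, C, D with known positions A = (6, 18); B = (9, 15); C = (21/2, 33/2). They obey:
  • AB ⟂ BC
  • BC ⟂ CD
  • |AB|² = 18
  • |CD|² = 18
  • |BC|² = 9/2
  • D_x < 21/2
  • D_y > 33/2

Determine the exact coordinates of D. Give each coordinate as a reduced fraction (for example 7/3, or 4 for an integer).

1. D_x = 15/2  [[BC ⟂ CD ⇒ 3/2x+3/2y-81/2=0] ∩ [|D−(21/2, 33/2)|²=18]]
2. D_y = 39/2  [[BC ⟂ CD ⇒ 3/2x+3/2y-81/2=0] ∩ [|D−(21/2, 33/2)|²=18]]
   so D = (15/2, 39/2)

D = (15/2, 39/2)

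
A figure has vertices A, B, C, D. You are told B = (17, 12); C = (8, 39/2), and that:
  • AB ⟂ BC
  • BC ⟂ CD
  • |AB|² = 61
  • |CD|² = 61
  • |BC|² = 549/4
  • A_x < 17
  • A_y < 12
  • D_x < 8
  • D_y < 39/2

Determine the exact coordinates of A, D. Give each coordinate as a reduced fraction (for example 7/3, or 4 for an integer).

1. A_x = 12  [[AB ⟂ BC ⇒ 9x-15/2y-63=0] ∩ [|A−(17, 12)|²=61]]
2. A_y = 6  [[AB ⟂ BC ⇒ 9x-15/2y-63=0] ∩ [|A−(17, 12)|²=61]]
   so A = (12, 6)
3. D_x = 3  [[BC ⟂ CD ⇒ -9x+15/2y-297/4=0] ∩ [|D−(8, 39/2)|²=61]]
4. D_y = 27/2  [[BC ⟂ CD ⇒ -9x+15/2y-297/4=0] ∩ [|D−(8, 39/2)|²=61]]
   so D = (3, 27/2)

A = (12, 6)
D = (3, 27/2)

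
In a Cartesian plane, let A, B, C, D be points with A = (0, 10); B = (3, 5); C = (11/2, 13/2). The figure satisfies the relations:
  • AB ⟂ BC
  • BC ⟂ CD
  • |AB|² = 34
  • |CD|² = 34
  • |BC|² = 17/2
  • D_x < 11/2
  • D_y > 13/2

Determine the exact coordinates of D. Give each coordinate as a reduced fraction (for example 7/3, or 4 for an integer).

1. D_x = 5/2  [[BC ⟂ CD ⇒ 5/2x+3/2y-47/2=0] ∩ [|D−(11/2, 13/2)|²=34]]
2. D_y = 23/2  [[BC ⟂ CD ⇒ 5/2x+3/2y-47/2=0] ∩ [|D−(11/2, 13/2)|²=34]]
   so D = (5/2, 23/2)

D = (5/2, 23/2)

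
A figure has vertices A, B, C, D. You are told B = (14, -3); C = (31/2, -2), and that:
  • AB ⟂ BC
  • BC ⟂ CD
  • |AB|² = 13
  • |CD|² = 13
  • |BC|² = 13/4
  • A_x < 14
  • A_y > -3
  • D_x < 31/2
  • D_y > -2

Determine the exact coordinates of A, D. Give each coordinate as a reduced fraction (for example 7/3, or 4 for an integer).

1. A_x = 12  [[AB ⟂ BC ⇒ -3/2x-1y+18=0] ∩ [|A−(14, -3)|²=13]]
2. A_y = 0  [[AB ⟂ BC ⇒ -3/2x-1y+18=0] ∩ [|A−(14, -3)|²=13]]
   so A = (12, 0)
3. D_x = 27/2  [[BC ⟂ CD ⇒ 3/2x+1y-85/4=0] ∩ [|D−(31/2, -2)|²=13]]
4. D_y = 1  [[BC ⟂ CD ⇒ 3/2x+1y-85/4=0] ∩ [|D−(31/2, -2)|²=13]]
   so D = (27/2, 1)

A = (12, 0)
D = (27/2, 1)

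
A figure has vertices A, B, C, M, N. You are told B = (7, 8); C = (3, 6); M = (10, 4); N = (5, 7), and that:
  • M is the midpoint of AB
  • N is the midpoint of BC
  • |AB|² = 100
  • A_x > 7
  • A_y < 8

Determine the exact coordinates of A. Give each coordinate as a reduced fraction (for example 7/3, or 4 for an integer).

1. A_x = 13  [A = 2·M−B = 2·(10, 4)−(7, 8)]
2. A_y = 0  [A = 2·M−B = 2·(10, 4)−(7, 8)]
   so A = (13, 0)

A = (13, 0)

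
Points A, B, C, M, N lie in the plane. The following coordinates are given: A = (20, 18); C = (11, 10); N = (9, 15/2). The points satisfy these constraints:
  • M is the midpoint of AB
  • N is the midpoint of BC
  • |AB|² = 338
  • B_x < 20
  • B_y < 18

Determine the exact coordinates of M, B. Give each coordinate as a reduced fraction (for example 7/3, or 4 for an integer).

1. B_x = 7  [B = 2·N−C = 2·(9, 15/2)−(11, 10)]
2. B_y = 5  [B = 2·N−C = 2·(9, 15/2)−(11, 10)]
   so B = (7, 5)
3. M_x = 27/2  [2·M = A+B = (20, 18)+(7, 5)]
4. M_y = 23/2  [2·M = A+B = (20, 18)+(7, 5)]
   so M = (27/2, 23/2)

M = (27/2, 23/2)
B = (7, 5)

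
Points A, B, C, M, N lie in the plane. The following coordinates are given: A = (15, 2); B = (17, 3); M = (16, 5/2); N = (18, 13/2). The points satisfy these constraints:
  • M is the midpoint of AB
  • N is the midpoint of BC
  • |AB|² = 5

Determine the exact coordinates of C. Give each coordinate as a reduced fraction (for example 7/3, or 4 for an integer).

1. C_x = 19  [C = 2·N−B = 2·(18, 13/2)−(17, 3)]
2. C_y = 10  [C = 2·N−B = 2·(18, 13/2)−(17, 3)]
   so C = (19, 10)

C = (19, 10)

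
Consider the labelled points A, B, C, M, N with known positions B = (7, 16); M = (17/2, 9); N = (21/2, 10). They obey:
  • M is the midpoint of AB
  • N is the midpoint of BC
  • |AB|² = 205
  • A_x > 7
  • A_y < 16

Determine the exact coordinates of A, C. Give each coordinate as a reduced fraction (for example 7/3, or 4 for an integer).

A = (10, 2)
C = (14, 4)

1. A_x = 10  [A = 2·M−B = 2·(17/2, 9)−(7, 16)]
2. A_y = 2  [A = 2·M−B = 2·(17/2, 9)−(7, 16)]
   so A = (10, 2)
3. C_x = 14  [C = 2·N−B = 2·(21/2, 10)−(7, 16)]
4. C_y = 4  [C = 2·N−B = 2·(21/2, 10)−(7, 16)]
   so C = (14, 4)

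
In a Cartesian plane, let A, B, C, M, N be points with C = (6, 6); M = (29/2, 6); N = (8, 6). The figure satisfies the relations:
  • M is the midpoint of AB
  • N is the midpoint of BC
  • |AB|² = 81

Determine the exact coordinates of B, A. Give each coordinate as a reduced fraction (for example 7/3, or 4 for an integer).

B = (10, 6)
A = (19, 6)

1. B_x = 10  [B = 2·N−C = 2·(8, 6)−(6, 6)]
2. B_y = 6  [B = 2·N−C = 2·(8, 6)−(6, 6)]
   so B = (10, 6)
3. A_x = 19  [A = 2·M−B = 2·(29/2, 6)−(10, 6)]
4. A_y = 6  [A = 2·M−B = 2·(29/2, 6)−(10, 6)]
   so A = (19, 6)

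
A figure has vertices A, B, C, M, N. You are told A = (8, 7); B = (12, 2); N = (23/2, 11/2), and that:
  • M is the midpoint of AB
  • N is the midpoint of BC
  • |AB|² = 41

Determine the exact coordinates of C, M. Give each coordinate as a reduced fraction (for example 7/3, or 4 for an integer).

1. M_x = 10  [2·M = A+B = (8, 7)+(12, 2)]
2. M_y = 9/2  [2·M = A+B = (8, 7)+(12, 2)]
   so M = (10, 9/2)
3. C_x = 11  [C = 2·N−B = 2·(23/2, 11/2)−(12, 2)]
4. C_y = 9  [C = 2·N−B = 2·(23/2, 11/2)−(12, 2)]
   so C = (11, 9)

C = (11, 9)
M = (10, 9/2)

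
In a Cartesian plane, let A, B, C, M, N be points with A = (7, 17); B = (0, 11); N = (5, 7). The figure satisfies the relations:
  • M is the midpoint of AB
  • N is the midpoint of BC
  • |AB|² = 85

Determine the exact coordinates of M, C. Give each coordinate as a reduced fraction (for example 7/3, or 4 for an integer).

M = (7/2, 14)
C = (10, 3)

1. M_x = 7/2  [2·M = A+B = (7, 17)+(0, 11)]
2. M_y = 14  [2·M = A+B = (7, 17)+(0, 11)]
   so M = (7/2, 14)
3. C_x = 10  [C = 2·N−B = 2·(5, 7)−(0, 11)]
4. C_y = 3  [C = 2·N−B = 2·(5, 7)−(0, 11)]
   so C = (10, 3)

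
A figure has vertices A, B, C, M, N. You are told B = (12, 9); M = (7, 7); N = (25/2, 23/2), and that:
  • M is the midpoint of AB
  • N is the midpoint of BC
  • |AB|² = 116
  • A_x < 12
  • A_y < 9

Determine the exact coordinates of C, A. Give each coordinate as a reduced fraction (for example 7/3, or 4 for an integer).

C = (13, 14)
A = (2, 5)

1. A_x = 2  [A = 2·M−B = 2·(7, 7)−(12, 9)]
2. A_y = 5  [A = 2·M−B = 2·(7, 7)−(12, 9)]
   so A = (2, 5)
3. C_x = 13  [C = 2·N−B = 2·(25/2, 23/2)−(12, 9)]
4. C_y = 14  [C = 2·N−B = 2·(25/2, 23/2)−(12, 9)]
   so C = (13, 14)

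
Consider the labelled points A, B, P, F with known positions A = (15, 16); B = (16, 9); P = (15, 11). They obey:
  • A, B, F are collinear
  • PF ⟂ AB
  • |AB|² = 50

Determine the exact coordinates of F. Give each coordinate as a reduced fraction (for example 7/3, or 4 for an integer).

F = (157/10, 111/10)

1. F_x = 157/10  [[A, B, F are collinear ⇒ 7x+1y-121=0] ∩ [PF ⟂ AB ⇒ 1x-7y+62=0]]
2. F_y = 111/10  [[A, B, F are collinear ⇒ 7x+1y-121=0] ∩ [PF ⟂ AB ⇒ 1x-7y+62=0]]
   so F = (157/10, 111/10)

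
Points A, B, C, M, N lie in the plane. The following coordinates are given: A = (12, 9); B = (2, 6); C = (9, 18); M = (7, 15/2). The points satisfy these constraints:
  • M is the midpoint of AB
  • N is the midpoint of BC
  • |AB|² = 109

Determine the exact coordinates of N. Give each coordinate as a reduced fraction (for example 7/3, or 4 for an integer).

N = (11/2, 12)

1. N_x = 11/2  [2·N = B+C = (2, 6)+(9, 18)]
2. N_y = 12  [2·N = B+C = (2, 6)+(9, 18)]
   so N = (11/2, 12)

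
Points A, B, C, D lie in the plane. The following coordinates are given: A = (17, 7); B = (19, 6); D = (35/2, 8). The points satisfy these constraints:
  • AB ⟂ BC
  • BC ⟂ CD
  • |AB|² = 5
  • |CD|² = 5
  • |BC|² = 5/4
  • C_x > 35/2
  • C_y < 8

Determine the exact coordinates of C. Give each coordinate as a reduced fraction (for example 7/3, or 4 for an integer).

C = (39/2, 7)

1. C_x = 39/2  [[AB ⟂ BC ⇒ 2x-1y-32=0] ∩ [|C−(35/2, 8)|²=5]]
2. C_y = 7  [[AB ⟂ BC ⇒ 2x-1y-32=0] ∩ [|C−(35/2, 8)|²=5]]
   so C = (39/2, 7)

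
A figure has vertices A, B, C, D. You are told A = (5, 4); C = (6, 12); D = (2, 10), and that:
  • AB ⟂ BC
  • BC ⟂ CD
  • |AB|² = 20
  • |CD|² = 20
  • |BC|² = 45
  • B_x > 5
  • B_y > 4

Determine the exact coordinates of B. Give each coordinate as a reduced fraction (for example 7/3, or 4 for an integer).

B = (9, 6)

1. B_x = 9  [[BC ⟂ CD ⇒ 4x+2y-48=0] ∩ [|B−(5, 4)|²=20]]
2. B_y = 6  [[BC ⟂ CD ⇒ 4x+2y-48=0] ∩ [|B−(5, 4)|²=20]]
   so B = (9, 6)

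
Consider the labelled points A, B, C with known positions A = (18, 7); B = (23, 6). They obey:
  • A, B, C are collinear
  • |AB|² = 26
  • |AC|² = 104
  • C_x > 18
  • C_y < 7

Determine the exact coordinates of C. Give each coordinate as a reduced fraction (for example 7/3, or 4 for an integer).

1. C_x = 28  [[A, B, C are collinear ⇒ 1x+5y-53=0] ∩ [|C−(18, 7)|²=104]]
2. C_y = 5  [[A, B, C are collinear ⇒ 1x+5y-53=0] ∩ [|C−(18, 7)|²=104]]
   so C = (28, 5)

C = (28, 5)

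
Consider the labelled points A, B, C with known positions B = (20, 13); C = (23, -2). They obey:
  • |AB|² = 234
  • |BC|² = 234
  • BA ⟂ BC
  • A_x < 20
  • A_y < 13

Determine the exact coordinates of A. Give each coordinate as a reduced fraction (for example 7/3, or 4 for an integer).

A = (5, 10)

1. A_x = 5  [[BA ⟂ BC ⇒ 3x-15y+135=0] ∩ [|A−(20, 13)|²=234]]
2. A_y = 10  [[BA ⟂ BC ⇒ 3x-15y+135=0] ∩ [|A−(20, 13)|²=234]]
   so A = (5, 10)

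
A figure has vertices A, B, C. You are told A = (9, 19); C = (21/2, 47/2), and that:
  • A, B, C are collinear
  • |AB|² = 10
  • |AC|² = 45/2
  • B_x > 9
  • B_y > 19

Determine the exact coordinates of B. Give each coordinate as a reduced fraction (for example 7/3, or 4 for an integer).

B = (10, 22)

1. B_x = 10  [[A, B, C are collinear ⇒ 9/2x-3/2y-12=0] ∩ [|B−(9, 19)|²=10]]
2. B_y = 22  [[A, B, C are collinear ⇒ 9/2x-3/2y-12=0] ∩ [|B−(9, 19)|²=10]]
   so B = (10, 22)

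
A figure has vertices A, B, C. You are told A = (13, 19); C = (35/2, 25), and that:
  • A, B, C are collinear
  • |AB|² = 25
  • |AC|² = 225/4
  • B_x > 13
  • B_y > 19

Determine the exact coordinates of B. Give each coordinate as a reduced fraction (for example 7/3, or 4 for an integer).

1. B_x = 16  [[A, B, C are collinear ⇒ 6x-9/2y+15/2=0] ∩ [|B−(13, 19)|²=25]]
2. B_y = 23  [[A, B, C are collinear ⇒ 6x-9/2y+15/2=0] ∩ [|B−(13, 19)|²=25]]
   so B = (16, 23)

B = (16, 23)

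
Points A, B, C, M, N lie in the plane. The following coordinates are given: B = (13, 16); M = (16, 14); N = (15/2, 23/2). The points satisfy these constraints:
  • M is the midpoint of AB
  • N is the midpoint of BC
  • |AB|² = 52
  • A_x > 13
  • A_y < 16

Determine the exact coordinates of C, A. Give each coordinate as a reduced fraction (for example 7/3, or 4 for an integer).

C = (2, 7)
A = (19, 12)

1. A_x = 19  [A = 2·M−B = 2·(16, 14)−(13, 16)]
2. A_y = 12  [A = 2·M−B = 2·(16, 14)−(13, 16)]
   so A = (19, 12)
3. C_x = 2  [C = 2·N−B = 2·(15/2, 23/2)−(13, 16)]
4. C_y = 7  [C = 2·N−B = 2·(15/2, 23/2)−(13, 16)]
   so C = (2, 7)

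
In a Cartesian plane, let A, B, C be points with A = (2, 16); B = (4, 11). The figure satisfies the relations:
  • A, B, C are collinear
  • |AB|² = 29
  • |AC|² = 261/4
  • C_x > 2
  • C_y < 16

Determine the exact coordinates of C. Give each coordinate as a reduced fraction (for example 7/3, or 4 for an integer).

1. C_x = 5  [[A, B, C are collinear ⇒ 5x+2y-42=0] ∩ [|C−(2, 16)|²=261/4]]
2. C_y = 17/2  [[A, B, C are collinear ⇒ 5x+2y-42=0] ∩ [|C−(2, 16)|²=261/4]]
   so C = (5, 17/2)

C = (5, 17/2)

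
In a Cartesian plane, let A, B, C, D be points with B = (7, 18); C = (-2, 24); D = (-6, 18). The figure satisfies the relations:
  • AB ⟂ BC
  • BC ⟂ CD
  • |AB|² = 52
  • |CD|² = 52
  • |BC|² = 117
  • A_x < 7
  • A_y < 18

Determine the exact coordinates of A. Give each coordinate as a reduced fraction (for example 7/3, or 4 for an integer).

A = (3, 12)

1. A_x = 3  [[AB ⟂ BC ⇒ 9x-6y+45=0] ∩ [|A−(7, 18)|²=52]]
2. A_y = 12  [[AB ⟂ BC ⇒ 9x-6y+45=0] ∩ [|A−(7, 18)|²=52]]
   so A = (3, 12)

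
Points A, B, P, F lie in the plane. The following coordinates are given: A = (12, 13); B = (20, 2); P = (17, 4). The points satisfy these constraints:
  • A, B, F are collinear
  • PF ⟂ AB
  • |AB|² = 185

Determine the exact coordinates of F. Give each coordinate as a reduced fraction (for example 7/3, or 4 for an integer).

F = (3332/185, 876/185)

1. F_x = 3332/185  [[A, B, F are collinear ⇒ 11x+8y-236=0] ∩ [PF ⟂ AB ⇒ 8x-11y-92=0]]
2. F_y = 876/185  [[A, B, F are collinear ⇒ 11x+8y-236=0] ∩ [PF ⟂ AB ⇒ 8x-11y-92=0]]
   so F = (3332/185, 876/185)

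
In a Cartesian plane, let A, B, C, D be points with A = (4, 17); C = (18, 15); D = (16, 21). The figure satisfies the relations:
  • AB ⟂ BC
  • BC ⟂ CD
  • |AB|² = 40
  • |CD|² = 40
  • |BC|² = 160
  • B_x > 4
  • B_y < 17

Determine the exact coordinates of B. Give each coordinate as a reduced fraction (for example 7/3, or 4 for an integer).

1. B_x = 6  [[BC ⟂ CD ⇒ 2x-6y+54=0] ∩ [|B−(4, 17)|²=40]]
2. B_y = 11  [[BC ⟂ CD ⇒ 2x-6y+54=0] ∩ [|B−(4, 17)|²=40]]
   so B = (6, 11)

B = (6, 11)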